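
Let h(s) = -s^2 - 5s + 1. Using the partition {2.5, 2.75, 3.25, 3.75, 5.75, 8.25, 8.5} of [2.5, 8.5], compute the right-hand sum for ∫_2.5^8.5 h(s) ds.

-454.734375

Subinterval widths: 0.25, 0.5, 0.5, 2, 2.5, 0.25.
Right endpoints: 2.75, 3.25, 3.75, 5.75, 8.25, 8.5.
h(2.75) = -20.3125, h(3.25) = -25.8125, h(3.75) = -31.8125, h(5.75) = -60.8125, h(8.25) = -108.3125, h(8.5) = -113.75.
Sum = Σ Δs_i · h(s_i).
Sum = -454.734375.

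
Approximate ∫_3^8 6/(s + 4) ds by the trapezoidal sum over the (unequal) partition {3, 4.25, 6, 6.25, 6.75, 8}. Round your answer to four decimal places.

Subinterval widths: 1.25, 1.75, 0.25, 0.5, 1.25.
f(3) = 6/7, f(4.25) = 8/11, f(6) = 0.6, f(6.25) = 24/41, f(6.75) = 24/43, f(8) = 0.5.
On each subinterval the trapezoid contributes (Δs_i/2)·[f(s_{i-1}) + f(s_i)].
Sum ≈ 3.2470.

3.2470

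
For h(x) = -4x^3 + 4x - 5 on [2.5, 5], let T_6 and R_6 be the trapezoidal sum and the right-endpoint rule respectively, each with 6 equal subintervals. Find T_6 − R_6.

89.0625

T_6 ≈ -564.192708.
R_6 ≈ -653.255208.
T_6 − R_6 = 89.0625.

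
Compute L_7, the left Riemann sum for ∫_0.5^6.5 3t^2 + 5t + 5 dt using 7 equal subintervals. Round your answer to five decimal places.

344.84694

Δt = (6.5 − 0.5)/7 = 6/7.
Left endpoints: 0.5, 19/14, 31/14, 43/14, 55/14, 67/14, 79/14.
f(0.5) = 8.25, f(19/14) = 3393/196, f(31/14) = 6033/196, f(43/14) = 9537/196, f(55/14) = 13905/196, f(67/14) = 19137/196, f(79/14) = 25233/196.
Sum = Δt · [f(0.5) + f(19/14) + f(31/14) + ...].
Sum ≈ 344.84694.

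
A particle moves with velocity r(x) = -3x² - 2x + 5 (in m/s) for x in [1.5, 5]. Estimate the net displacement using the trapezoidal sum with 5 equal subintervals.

-127.7325

Δx = (5 − 1.5)/5 = 0.7.
r(1.5) = -4.75, r(2.2) = -13.92, r(2.9) = -26.03, r(3.6) = -41.08, r(4.3) = -59.07, r(5) = -80.
T_5 = (Δx/2)·[r(x_0) + 2r(x_1) + ... + 2r(x_{4}) + r(x_5)].
Sum = -127.7325.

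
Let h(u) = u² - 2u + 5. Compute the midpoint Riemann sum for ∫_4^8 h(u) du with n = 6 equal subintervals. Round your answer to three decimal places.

Δu = (8 − 4)/6 = 2/3.
Midpoints: 13/3, 5, 17/3, 19/3, 7, 23/3.
h(13/3) = 136/9, h(5) = 20, h(17/3) = 232/9, h(19/3) = 292/9, h(7) = 40, h(23/3) = 436/9.
Sum = Δu · [h(13/3) + h(5) + h(17/3) + ...].
Sum ≈ 121.185.

121.185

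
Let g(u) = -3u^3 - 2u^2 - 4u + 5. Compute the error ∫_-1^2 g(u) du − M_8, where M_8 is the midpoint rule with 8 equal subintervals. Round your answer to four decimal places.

-0.2285

Exact integral: ∫_-1^2 g(u) du = -8.25.
M_8 ≈ -8.021484.
Error ≈ -8.25 − (-8.021484) ≈ -0.2285.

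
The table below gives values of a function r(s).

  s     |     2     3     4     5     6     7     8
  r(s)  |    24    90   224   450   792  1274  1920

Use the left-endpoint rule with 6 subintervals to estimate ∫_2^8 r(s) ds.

2854

Δs = 1.
Sum = 1·[24 + 90 + 224 + 450 + 792 + 1274] = 2854.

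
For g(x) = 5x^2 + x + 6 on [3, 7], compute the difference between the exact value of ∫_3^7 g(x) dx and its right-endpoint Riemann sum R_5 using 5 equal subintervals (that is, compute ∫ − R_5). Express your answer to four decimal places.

-83.7333

Exact integral: ∫_3^7 g(x) dx ≈ 570.666667.
R_5 = 654.4.
Error ≈ 570.666667 − 654.4 ≈ -83.7333.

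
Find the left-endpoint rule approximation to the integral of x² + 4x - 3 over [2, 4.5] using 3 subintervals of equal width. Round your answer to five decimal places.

42.06019

Δx = (4.5 − 2)/3 = 5/6.
Left endpoints: 2, 17/6, 11/3.
f(2) = 9, f(17/6) = 589/36, f(11/3) = 226/9.
Sum = Δx · [f(2) + f(17/6) + f(11/3)].
Sum ≈ 42.06019.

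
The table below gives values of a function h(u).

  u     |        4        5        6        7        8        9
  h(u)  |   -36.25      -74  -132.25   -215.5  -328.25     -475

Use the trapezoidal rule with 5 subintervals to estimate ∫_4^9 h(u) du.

Δu = 1.
T_5 = (1/2)·[(-36.25) + 2·(-74) + 2·(-132.25) + 2·(-215.5) + 2·(-328.25) + (-475)] = -1005.625.

-1005.625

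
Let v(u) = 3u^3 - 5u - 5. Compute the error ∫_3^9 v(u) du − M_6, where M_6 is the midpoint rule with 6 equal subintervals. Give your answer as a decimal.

27

Exact integral: ∫_3^9 v(u) du = 4650.
M_6 = 4623.
Error = 4650 − 4623 = 27.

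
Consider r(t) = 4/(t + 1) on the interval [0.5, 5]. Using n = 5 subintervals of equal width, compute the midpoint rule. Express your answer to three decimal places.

5.492

Δt = (5 − 0.5)/5 = 0.9.
Midpoints: 0.95, 1.85, 2.75, 3.65, 4.55.
r(0.95) = 80/39, r(1.85) = 80/57, r(2.75) = 16/15, r(3.65) = 80/93, r(4.55) = 80/111.
Sum = Δt · [r(0.95) + r(1.85) + r(2.75) + r(3.65) + r(4.55)].
Sum ≈ 5.492.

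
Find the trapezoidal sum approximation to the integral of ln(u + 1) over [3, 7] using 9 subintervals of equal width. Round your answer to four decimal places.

Δu = (7 − 3)/9 = 4/9.
f(3) ≈ 1.3863, f(31/9) ≈ 1.4917, f(35/9) ≈ 1.5870, f(13/3) ≈ 1.6740, f(43/9) ≈ 1.7540, f(47/9) ≈ 1.8281, f(17/3) ≈ 1.8971, f(55/9) ≈ 1.9617, f(59/9) ≈ 2.0223, f(7) ≈ 2.0794.
T_9 = (Δu/2)·[f(u_0) + 2f(u_1) + ... + 2f(u_{8}) + f(u_9)].
Sum ≈ 7.0883.

7.0883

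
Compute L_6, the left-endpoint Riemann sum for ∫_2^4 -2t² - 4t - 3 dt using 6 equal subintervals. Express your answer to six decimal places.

-62.074074

Δt = (4 − 2)/6 = 1/3.
Left endpoints: 2, 7/3, 8/3, 3, 10/3, 11/3.
f(2) = -19, f(7/3) = -209/9, f(8/3) = -251/9, f(3) = -33, f(10/3) = -347/9, f(11/3) = -401/9.
Sum = Δt · [f(2) + f(7/3) + f(8/3) + ...].
Sum ≈ -62.074074.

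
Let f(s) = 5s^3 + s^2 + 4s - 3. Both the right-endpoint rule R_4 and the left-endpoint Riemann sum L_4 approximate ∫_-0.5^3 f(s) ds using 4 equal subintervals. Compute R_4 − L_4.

138.578125

R_4 ≈ 195.32324219.
L_4 ≈ 56.74511719.
R_4 − L_4 = 138.578125.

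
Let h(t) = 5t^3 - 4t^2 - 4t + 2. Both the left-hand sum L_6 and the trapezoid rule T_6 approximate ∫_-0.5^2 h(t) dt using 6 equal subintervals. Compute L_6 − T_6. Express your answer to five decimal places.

-3.25521

L_6 ≈ 3.8577836.
T_6 ≈ 7.1129919.
L_6 − T_6 ≈ -3.25521.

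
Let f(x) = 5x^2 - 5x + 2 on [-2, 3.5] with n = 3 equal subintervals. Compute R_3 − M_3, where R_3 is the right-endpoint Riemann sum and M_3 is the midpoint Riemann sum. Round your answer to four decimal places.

R_3 ≈ 103.175926.
M_3 ≈ 67.464120.
R_3 − M_3 ≈ 35.7118.

35.7118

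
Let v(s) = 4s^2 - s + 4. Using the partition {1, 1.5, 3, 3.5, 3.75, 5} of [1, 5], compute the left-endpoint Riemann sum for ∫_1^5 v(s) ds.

Subinterval widths: 0.5, 1.5, 0.5, 0.25, 1.25.
Left endpoints: 1, 1.5, 3, 3.5, 3.75.
v(1) = 7, v(1.5) = 11.5, v(3) = 37, v(3.5) = 49.5, v(3.75) = 56.5.
Sum = Σ Δs_i · v(s_i).
Sum = 122.25.

122.25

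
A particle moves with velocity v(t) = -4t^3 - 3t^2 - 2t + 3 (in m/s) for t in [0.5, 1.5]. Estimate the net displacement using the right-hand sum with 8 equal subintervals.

Δt = (1.5 − 0.5)/8 = 0.125.
Right endpoints: 0.625, 0.75, 0.875, 1, 1.125, 1.25, 1.375, 1.5.
v(0.625) = -0.3984375, v(0.75) = -1.875, v(0.875) = -3.7265625, v(1) = -6, v(1.125) = -8.7421875, v(1.25) = -12, v(1.375) = -15.8203125, v(1.5) = -20.25.
Sum = Δt · [v(0.625) + v(0.75) + v(0.875) + ...].
Sum = -8.6015625.

-8.6015625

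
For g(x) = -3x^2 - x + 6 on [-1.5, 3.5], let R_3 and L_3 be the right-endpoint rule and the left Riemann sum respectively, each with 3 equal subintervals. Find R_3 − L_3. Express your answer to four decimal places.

R_3 ≈ -57.361111.
L_3 ≈ 0.972222.
R_3 − L_3 ≈ -58.3333.

-58.3333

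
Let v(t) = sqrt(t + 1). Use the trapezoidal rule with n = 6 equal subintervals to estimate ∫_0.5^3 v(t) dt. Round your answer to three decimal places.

4.106

Δt = (3 − 0.5)/6 = 5/12.
v(0.5) ≈ 1.225, v(11/12) ≈ 1.384, v(4/3) ≈ 1.528, v(1.75) ≈ 1.658, v(13/6) ≈ 1.780, v(31/12) ≈ 1.893, v(3) ≈ 2.000.
T_6 = (Δt/2)·[v(t_0) + 2v(t_1) + ... + 2v(t_{5}) + v(t_6)].
Sum ≈ 4.106.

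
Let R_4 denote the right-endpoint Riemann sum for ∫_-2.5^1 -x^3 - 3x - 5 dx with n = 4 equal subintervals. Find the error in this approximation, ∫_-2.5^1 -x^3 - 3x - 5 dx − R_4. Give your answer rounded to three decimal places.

Exact integral: ∫_-2.5^1 f(x) dx = -0.109375.
R_4 ≈ -10.97168.
Error ≈ -0.109375 − (-10.97168) ≈ 10.862.

10.862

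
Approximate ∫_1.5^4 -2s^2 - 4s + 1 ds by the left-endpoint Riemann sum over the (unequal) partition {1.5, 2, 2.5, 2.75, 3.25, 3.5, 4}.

Subinterval widths: 0.5, 0.5, 0.25, 0.5, 0.25, 0.5.
Left endpoints: 1.5, 2, 2.5, 2.75, 3.25, 3.5.
f(1.5) = -9.5, f(2) = -15, f(2.5) = -21.5, f(2.75) = -25.125, f(3.25) = -33.125, f(3.5) = -37.5.
Sum = Σ Δs_i · f(s_i).
Sum = -57.21875.

-57.21875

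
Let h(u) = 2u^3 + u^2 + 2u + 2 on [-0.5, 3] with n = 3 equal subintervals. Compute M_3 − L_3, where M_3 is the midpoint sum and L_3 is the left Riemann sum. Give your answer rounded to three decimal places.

30.710

M_3 ≈ 61.88600.
L_3 ≈ 31.17593.
M_3 − L_3 ≈ 30.710.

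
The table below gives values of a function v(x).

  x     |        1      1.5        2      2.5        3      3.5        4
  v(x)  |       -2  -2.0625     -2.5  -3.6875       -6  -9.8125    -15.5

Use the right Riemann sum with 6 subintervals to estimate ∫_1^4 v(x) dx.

Δx = 0.5.
Sum = 0.5·[(-2.0625) + (-2.5) + (-3.6875) + (-6) + (-9.8125) + (-15.5)] = -19.78125.

-19.78125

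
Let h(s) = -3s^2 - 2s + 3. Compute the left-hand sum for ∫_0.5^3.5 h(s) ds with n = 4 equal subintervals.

Δs = (3.5 − 0.5)/4 = 0.75.
Left endpoints: 0.5, 1.25, 2, 2.75.
h(0.5) = 1.25, h(1.25) = -4.1875, h(2) = -13, h(2.75) = -25.1875.
Sum = Δs · [h(0.5) + h(1.25) + h(2) + h(2.75)].
Sum = -30.84375.

-30.84375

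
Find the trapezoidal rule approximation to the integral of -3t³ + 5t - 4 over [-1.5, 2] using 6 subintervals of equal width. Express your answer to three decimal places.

-18.275

Δt = (2 − (-1.5))/6 = 7/12.
f(-1.5) = -1.375, f(-11/12) = -3613/576, f(-1/3) = -50/9, f(0.25) = -2.796875, f(5/6) = -113/72, f(17/12) = -3137/576, f(2) = -18.
T_6 = (Δt/2)·[f(t_0) + 2f(t_1) + ... + 2f(t_{5}) + f(t_6)].
Sum ≈ -18.275.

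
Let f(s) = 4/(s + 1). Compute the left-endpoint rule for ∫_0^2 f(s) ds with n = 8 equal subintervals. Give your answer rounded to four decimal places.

4.7462

Δs = (2 − 0)/8 = 0.25.
Left endpoints: 0, 0.25, 0.5, 0.75, 1, 1.25, 1.5, 1.75.
f(0) = 4, f(0.25) = 3.2, f(0.5) = 8/3, f(0.75) = 16/7, f(1) = 2, f(1.25) = 16/9, f(1.5) = 1.6, f(1.75) = 16/11.
Sum = Δs · [f(0) + f(0.25) + f(0.5) + ...].
Sum ≈ 4.7462.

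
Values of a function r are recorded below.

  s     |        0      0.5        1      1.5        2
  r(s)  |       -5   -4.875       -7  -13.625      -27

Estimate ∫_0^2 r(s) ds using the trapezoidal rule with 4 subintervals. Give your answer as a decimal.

Δs = 0.5.
T_4 = (0.5/2)·[(-5) + 2·(-4.875) + 2·(-7) + 2·(-13.625) + (-27)] = -20.75.

-20.75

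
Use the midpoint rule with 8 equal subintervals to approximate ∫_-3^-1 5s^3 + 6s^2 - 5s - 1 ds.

Δs = (-1 − (-3))/8 = 0.25.
Midpoints: -2.875, -2.625, -2.375, -2.125, -1.875, -1.625, -1.375, -1.125.
f(-2.875) = -28595/512, f(-2.625) = -18929/512, f(-2.375) = -11399/512, f(-2.125) = -5765/512, f(-1.875) = -1787/512, f(-1.625) = 775/512, f(-1.375) = 2161/512, f(-1.125) = 2611/512.
Sum = Δs · [f(-2.875) + f(-2.625) + f(-2.375) + ...].
Sum = -29.75.

-29.75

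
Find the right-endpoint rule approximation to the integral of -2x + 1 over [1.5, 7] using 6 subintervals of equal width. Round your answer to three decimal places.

-46.292

Δx = (7 − 1.5)/6 = 11/12.
Right endpoints: 29/12, 10/3, 4.25, 31/6, 73/12, 7.
f(29/12) = -23/6, f(10/3) = -17/3, f(4.25) = -7.5, f(31/6) = -28/3, f(73/12) = -67/6, f(7) = -13.
Sum = Δx · [f(29/12) + f(10/3) + f(4.25) + ...].
Sum ≈ -46.292.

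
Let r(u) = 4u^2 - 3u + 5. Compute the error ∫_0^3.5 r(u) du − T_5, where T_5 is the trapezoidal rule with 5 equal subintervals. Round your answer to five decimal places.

-1.14333

Exact integral: ∫_0^3.5 r(u) du ≈ 56.2916667.
T_5 = 57.435.
Error ≈ 56.2916667 − 57.435 ≈ -1.14333.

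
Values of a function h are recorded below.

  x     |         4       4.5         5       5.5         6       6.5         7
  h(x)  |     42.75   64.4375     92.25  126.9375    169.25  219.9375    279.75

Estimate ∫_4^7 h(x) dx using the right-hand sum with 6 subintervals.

476.28125

Δx = 0.5.
Sum = 0.5·[64.4375 + 92.25 + 126.9375 + 169.25 + 219.9375 + 279.75] = 476.28125.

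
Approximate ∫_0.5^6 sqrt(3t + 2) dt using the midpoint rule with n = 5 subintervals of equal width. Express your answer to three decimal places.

18.444

Δt = (6 − 0.5)/5 = 1.1.
Midpoints: 1.05, 2.15, 3.25, 4.35, 5.45.
f(1.05) ≈ 2.269, f(2.15) ≈ 2.907, f(3.25) ≈ 3.428, f(4.35) ≈ 3.879, f(5.45) ≈ 4.284.
Sum = Δt · [f(1.05) + f(2.15) + f(3.25) + f(4.35) + f(5.45)].
Sum ≈ 18.444.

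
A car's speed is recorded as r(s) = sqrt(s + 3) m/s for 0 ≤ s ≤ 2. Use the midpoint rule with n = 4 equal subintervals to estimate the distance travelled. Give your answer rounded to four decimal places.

Δs = (2 − 0)/4 = 0.5.
Midpoints: 0.25, 0.75, 1.25, 1.75.
r(0.25) ≈ 1.8028, r(0.75) ≈ 1.9365, r(1.25) ≈ 2.0616, r(1.75) ≈ 2.1794.
Sum = Δs · [r(0.25) + r(0.75) + r(1.25) + r(1.75)].
Sum ≈ 3.9901.

3.9901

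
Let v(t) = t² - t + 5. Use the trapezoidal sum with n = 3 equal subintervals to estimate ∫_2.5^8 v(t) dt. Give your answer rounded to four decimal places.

Δt = (8 − 2.5)/3 = 11/6.
v(2.5) = 8.75, v(13/3) = 175/9, v(37/6) = 1327/36, v(8) = 61.
T_3 = (Δt/2)·[v(t_0) + 2v(t_1) + 2v(t_2) + v(t_3)].
Sum ≈ 167.1644.

167.1644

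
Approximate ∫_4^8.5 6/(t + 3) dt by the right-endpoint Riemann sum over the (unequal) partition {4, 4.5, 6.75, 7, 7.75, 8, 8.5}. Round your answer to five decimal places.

Subinterval widths: 0.5, 2.25, 0.25, 0.75, 0.25, 0.5.
Right endpoints: 4.5, 6.75, 7, 7.75, 8, 8.5.
f(4.5) = 0.8, f(6.75) = 8/13, f(7) = 0.6, f(7.75) = 24/43, f(8) = 6/11, f(8.5) = 12/23.
Sum = Σ Δt_i · f(t_i).
Sum ≈ 2.75045.

2.75045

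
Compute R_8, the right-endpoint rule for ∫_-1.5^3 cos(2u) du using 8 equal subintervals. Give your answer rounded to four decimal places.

Δu = (3 − (-1.5))/8 = 0.5625.
Right endpoints: -0.9375, -0.375, 0.1875, 0.75, 1.3125, 1.875, 2.4375, 3.
f(-0.9375) ≈ -0.2995, f(-0.375) ≈ 0.7317, f(0.1875) ≈ 0.9305, f(0.75) ≈ 0.0707, f(1.3125) ≈ -0.8695, f(1.875) ≈ -0.8206, f(2.4375) ≈ 0.1619, f(3) ≈ 0.9602.
Sum = Δu · [f(-0.9375) + f(-0.375) + f(0.1875) + ...].
Sum ≈ 0.4868.

0.4868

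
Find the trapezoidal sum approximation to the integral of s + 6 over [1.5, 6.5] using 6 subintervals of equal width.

50

Δs = (6.5 − 1.5)/6 = 5/6.
f(1.5) = 7.5, f(7/3) = 25/3, f(19/6) = 55/6, f(4) = 10, f(29/6) = 65/6, f(17/3) = 35/3, f(6.5) = 12.5.
T_6 = (Δs/2)·[f(s_0) + 2f(s_1) + ... + 2f(s_{5}) + f(s_6)].
Sum = 50.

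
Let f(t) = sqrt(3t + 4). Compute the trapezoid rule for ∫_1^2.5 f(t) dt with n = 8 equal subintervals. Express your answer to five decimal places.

Δt = (2.5 − 1)/8 = 0.1875.
f(1) ≈ 2.64575, f(1.1875) ≈ 2.75000, f(1.375) ≈ 2.85044, f(1.5625) ≈ 2.94746, f(1.75) ≈ 3.04138, f(1.9375) ≈ 3.13249, f(2.125) ≈ 3.22102, f(2.3125) ≈ 3.30719, f(2.5) ≈ 3.39116.
T_8 = (Δt/2)·[f(t_0) + 2f(t_1) + ... + 2f(t_{7}) + f(t_8)].
Sum ≈ 4.55033.

4.55033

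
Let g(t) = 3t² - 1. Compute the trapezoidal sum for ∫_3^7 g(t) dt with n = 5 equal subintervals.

Δt = (7 − 3)/5 = 0.8.
g(3) = 26, g(3.8) = 42.32, g(4.6) = 62.48, g(5.4) = 86.48, g(6.2) = 114.32, g(7) = 146.
T_5 = (Δt/2)·[g(t_0) + 2g(t_1) + ... + 2g(t_{4}) + g(t_5)].
Sum = 313.28.

313.28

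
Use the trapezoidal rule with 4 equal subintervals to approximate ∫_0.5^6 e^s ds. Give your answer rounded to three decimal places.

Δs = (6 − 0.5)/4 = 1.375.
f(0.5) ≈ 1.649, f(1.875) ≈ 6.521, f(3.25) ≈ 25.790, f(4.625) ≈ 102.003, f(6) ≈ 403.429.
T_4 = (Δs/2)·[f(s_0) + 2f(s_1) + 2f(s_2) + 2f(s_3) + f(s_4)].
Sum ≈ 463.172.

463.172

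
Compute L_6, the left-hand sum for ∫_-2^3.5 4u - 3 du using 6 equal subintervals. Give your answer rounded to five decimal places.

-10.08333

Δu = (3.5 − (-2))/6 = 11/12.
Left endpoints: -2, -13/12, -1/6, 0.75, 5/3, 31/12.
f(-2) = -11, f(-13/12) = -22/3, f(-1/6) = -11/3, f(0.75) = 0, f(5/3) = 11/3, f(31/12) = 22/3.
Sum = Δu · [f(-2) + f(-13/12) + f(-1/6) + ...].
Sum ≈ -10.08333.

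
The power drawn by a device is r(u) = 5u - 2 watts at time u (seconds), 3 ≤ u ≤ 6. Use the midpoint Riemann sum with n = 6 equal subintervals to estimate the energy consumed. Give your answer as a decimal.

61.5

Δu = (6 − 3)/6 = 0.5.
Midpoints: 3.25, 3.75, 4.25, 4.75, 5.25, 5.75.
r(3.25) = 14.25, r(3.75) = 16.75, r(4.25) = 19.25, r(4.75) = 21.75, r(5.25) = 24.25, r(5.75) = 26.75.
Sum = Δu · [r(3.25) + r(3.75) + r(4.25) + ...].
Sum = 61.5.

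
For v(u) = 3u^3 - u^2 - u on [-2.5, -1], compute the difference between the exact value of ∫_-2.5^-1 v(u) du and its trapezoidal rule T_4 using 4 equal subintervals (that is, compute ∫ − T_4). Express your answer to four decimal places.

0.5889

Exact integral: ∫_-2.5^-1 v(u) du = -30.796875.
T_4 ≈ -31.385742.
Error ≈ -30.796875 − (-31.385742) ≈ 0.5889.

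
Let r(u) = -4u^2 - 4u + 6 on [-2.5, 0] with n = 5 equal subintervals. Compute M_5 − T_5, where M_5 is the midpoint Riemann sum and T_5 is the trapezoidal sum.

0.625

M_5 = 6.875.
T_5 = 6.25.
M_5 − T_5 = 0.625.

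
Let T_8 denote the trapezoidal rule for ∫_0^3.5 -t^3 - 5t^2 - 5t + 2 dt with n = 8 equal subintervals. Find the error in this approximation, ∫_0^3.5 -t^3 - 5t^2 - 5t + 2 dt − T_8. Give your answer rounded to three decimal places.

Exact integral: ∫_0^3.5 f(t) dt ≈ -132.59896.
T_8 ≈ -133.74341.
Error ≈ -132.59896 − (-133.74341) ≈ 1.144.

1.144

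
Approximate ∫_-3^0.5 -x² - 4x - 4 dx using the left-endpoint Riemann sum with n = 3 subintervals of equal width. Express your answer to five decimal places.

Δx = (0.5 − (-3))/3 = 7/6.
Left endpoints: -3, -11/6, -2/3.
f(-3) = -1, f(-11/6) = -1/36, f(-2/3) = -16/9.
Sum = Δx · [f(-3) + f(-11/6) + f(-2/3)].
Sum ≈ -3.27315.

-3.27315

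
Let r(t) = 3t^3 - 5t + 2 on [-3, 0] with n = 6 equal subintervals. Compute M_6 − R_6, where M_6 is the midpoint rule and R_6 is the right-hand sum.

M_6 = -31.40625.
R_6 = -17.4375.
M_6 − R_6 = -13.96875.

-13.96875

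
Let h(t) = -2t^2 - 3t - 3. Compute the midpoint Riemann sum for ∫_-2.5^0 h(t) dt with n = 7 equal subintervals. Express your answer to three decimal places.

-8.489

Δt = (0 − (-2.5))/7 = 5/14.
Midpoints: -65/28, -55/28, -45/28, -1.25, -25/28, -15/28, -5/28.
h(-65/28) = -2671/392, h(-55/28) = -1891/392, h(-45/28) = -1311/392, h(-1.25) = -2.375, h(-25/28) = -751/392, h(-15/28) = -771/392, h(-5/28) = -991/392.
Sum = Δt · [h(-65/28) + h(-55/28) + h(-45/28) + ...].
Sum ≈ -8.489.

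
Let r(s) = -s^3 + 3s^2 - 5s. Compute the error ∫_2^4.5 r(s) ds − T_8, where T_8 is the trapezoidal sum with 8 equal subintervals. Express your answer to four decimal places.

0.2747

Exact integral: ∫_2^4.5 r(s) ds = -56.015625.
T_8 ≈ -56.290283.
Error ≈ -56.015625 − (-56.290283) ≈ 0.2747.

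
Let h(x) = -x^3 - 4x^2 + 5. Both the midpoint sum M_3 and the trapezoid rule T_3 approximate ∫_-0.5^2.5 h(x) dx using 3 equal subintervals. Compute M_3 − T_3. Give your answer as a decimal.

M_3 = -14.
T_3 = -19.25.
M_3 − T_3 = 5.25.

5.25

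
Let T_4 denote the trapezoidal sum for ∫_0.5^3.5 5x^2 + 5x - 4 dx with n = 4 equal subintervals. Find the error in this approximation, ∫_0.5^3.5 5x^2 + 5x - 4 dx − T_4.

Exact integral: ∫_0.5^3.5 f(x) dx = 89.25.
T_4 = 90.65625.
Error = 89.25 − 90.65625 = -1.40625.

-1.40625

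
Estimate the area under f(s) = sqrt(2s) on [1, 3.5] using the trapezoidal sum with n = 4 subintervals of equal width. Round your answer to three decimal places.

5.220

Δs = (3.5 − 1)/4 = 0.625.
f(1) ≈ 1.414, f(1.625) ≈ 1.803, f(2.25) ≈ 2.121, f(2.875) ≈ 2.398, f(3.5) ≈ 2.646.
T_4 = (Δs/2)·[f(s_0) + 2f(s_1) + 2f(s_2) + 2f(s_3) + f(s_4)].
Sum ≈ 5.220.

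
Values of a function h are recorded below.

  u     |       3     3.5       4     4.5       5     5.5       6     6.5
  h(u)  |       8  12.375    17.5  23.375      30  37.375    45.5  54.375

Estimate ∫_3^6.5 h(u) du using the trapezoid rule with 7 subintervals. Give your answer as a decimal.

Δu = 0.5.
T_7 = (0.5/2)·[8 + 2·12.375 + 2·17.5 + 2·23.375 + 2·30 + 2·37.375 + 2·45.5 + 54.375] = 98.65625.

98.65625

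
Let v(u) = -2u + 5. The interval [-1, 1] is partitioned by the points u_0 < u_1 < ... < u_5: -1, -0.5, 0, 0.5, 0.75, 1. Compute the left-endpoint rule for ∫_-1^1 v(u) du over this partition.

Subinterval widths: 0.5, 0.5, 0.5, 0.25, 0.25.
Left endpoints: -1, -0.5, 0, 0.5, 0.75.
v(-1) = 7, v(-0.5) = 6, v(0) = 5, v(0.5) = 4, v(0.75) = 3.5.
Sum = Σ Δu_i · v(u_i).
Sum = 10.875.

10.875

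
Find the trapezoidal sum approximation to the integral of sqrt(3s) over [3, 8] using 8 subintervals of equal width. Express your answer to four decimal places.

Δs = (8 − 3)/8 = 0.625.
f(3) ≈ 3.0000, f(3.625) ≈ 3.2977, f(4.25) ≈ 3.5707, f(4.875) ≈ 3.8243, f(5.5) ≈ 4.0620, f(6.125) ≈ 4.2866, f(6.75) ≈ 4.5000, f(7.375) ≈ 4.7037, f(8) ≈ 4.8990.
T_8 = (Δs/2)·[f(s_0) + 2f(s_1) + ... + 2f(s_{7}) + f(s_8)].
Sum ≈ 20.1216.

20.1216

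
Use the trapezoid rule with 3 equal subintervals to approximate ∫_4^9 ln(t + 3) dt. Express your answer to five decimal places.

Δt = (9 − 4)/3 = 5/3.
f(4) ≈ 1.94591, f(17/3) ≈ 2.15948, f(22/3) ≈ 2.33537, f(9) ≈ 2.48491.
T_3 = (Δt/2)·[f(t_0) + 2f(t_1) + 2f(t_2) + f(t_3)].
Sum ≈ 11.18378.

11.18378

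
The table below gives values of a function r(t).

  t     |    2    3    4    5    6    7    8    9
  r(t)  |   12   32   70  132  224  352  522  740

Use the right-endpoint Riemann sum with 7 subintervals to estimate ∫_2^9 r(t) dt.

Δt = 1.
Sum = 1·[32 + 70 + 132 + 224 + 352 + 522 + 740] = 2072.

2072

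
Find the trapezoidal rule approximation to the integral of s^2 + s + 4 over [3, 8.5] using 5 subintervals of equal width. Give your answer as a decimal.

Δs = (8.5 − 3)/5 = 1.1.
f(3) = 16, f(4.1) = 24.91, f(5.2) = 36.24, f(6.3) = 49.99, f(7.4) = 66.16, f(8.5) = 84.75.
T_5 = (Δs/2)·[f(s_0) + 2f(s_1) + ... + 2f(s_{4}) + f(s_5)].
Sum = 250.4425.

250.4425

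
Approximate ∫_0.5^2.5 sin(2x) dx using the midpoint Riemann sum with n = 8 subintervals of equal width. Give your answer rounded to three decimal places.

Δx = (2.5 − 0.5)/8 = 0.25.
Midpoints: 0.625, 0.875, 1.125, 1.375, 1.625, 1.875, 2.125, 2.375.
f(0.625) ≈ 0.949, f(0.875) ≈ 0.984, f(1.125) ≈ 0.778, f(1.375) ≈ 0.382, f(1.625) ≈ -0.108, f(1.875) ≈ -0.572, f(2.125) ≈ -0.895, f(2.375) ≈ -0.999.
Sum = Δx · [f(0.625) + f(0.875) + f(1.125) + ...].
Sum ≈ 0.130.

0.130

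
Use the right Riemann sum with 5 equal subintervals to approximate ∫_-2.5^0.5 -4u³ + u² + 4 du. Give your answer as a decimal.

37.89

Δu = (0.5 − (-2.5))/5 = 0.6.
Right endpoints: -1.9, -1.3, -0.7, -0.1, 0.5.
f(-1.9) = 35.046, f(-1.3) = 14.478, f(-0.7) = 5.862, f(-0.1) = 4.014, f(0.5) = 3.75.
Sum = Δu · [f(-1.9) + f(-1.3) + f(-0.7) + f(-0.1) + f(0.5)].
Sum = 37.89.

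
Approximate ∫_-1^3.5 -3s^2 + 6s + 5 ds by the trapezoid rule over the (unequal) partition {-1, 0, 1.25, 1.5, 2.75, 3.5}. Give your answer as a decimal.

Subinterval widths: 1, 1.25, 0.25, 1.25, 0.75.
f(-1) = -4, f(0) = 5, f(1.25) = 7.8125, f(1.5) = 7.25, f(2.75) = -1.1875, f(3.5) = -10.75.
On each subinterval the trapezoid contributes (Δs_i/2)·[f(s_{i-1}) + f(s_i)].
Sum = 9.703125.

9.703125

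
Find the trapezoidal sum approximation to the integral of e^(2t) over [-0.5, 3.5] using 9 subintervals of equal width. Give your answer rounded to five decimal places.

Δt = (3.5 − (-0.5))/9 = 4/9.
f(-0.5) ≈ 0.36788, f(-1/18) ≈ 0.89484, f(7/18) ≈ 2.17663, f(5/6) ≈ 5.29449, f(23/18) ≈ 12.87845, f(31/18) ≈ 31.32588, f(13/6) ≈ 76.19786, f(47/18) ≈ 185.34561, f(55/18) ≈ 450.83937, f(3.5) ≈ 1096.63316.
T_9 = (Δt/2)·[f(t_0) + 2f(t_1) + ... + 2f(t_{8}) + f(t_9)].
Sum ≈ 583.75717.

583.75717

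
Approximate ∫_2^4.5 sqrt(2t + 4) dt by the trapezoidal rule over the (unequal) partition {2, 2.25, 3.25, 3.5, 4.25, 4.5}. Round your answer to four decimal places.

8.0777

Subinterval widths: 0.25, 1, 0.25, 0.75, 0.25.
f(2) ≈ 2.8284, f(2.25) ≈ 2.9155, f(3.25) ≈ 3.2404, f(3.5) ≈ 3.3166, f(4.25) ≈ 3.5355, f(4.5) ≈ 3.6056.
On each subinterval the trapezoid contributes (Δt_i/2)·[f(t_{i-1}) + f(t_i)].
Sum ≈ 8.0777.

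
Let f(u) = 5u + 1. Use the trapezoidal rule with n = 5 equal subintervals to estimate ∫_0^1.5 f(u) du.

Δu = (1.5 − 0)/5 = 0.3.
f(0) = 1, f(0.3) = 2.5, f(0.6) = 4, f(0.9) = 5.5, f(1.2) = 7, f(1.5) = 8.5.
T_5 = (Δu/2)·[f(u_0) + 2f(u_1) + ... + 2f(u_{4}) + f(u_5)].
Sum = 7.125.

7.125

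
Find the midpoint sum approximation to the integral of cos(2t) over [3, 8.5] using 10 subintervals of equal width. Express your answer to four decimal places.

-0.3588

Δt = (8.5 − 3)/10 = 0.55.
Midpoints: 3.275, 3.825, 4.375, 4.925, 5.475, 6.025, 6.575, 7.125, 7.675, 8.225.
f(3.275) ≈ 0.9646, f(3.825) ≈ 0.2026, f(4.375) ≈ -0.7808, f(4.925) ≈ -0.9109, f(5.475) ≈ -0.0456, f(6.025) ≈ 0.8696, f(6.575) ≈ 0.8345, f(7.125) ≈ -0.1126, f(7.675) ≈ -0.9366, f(8.225) ≈ -0.7371.
Sum = Δt · [f(3.275) + f(3.825) + f(4.375) + ...].
Sum ≈ -0.3588.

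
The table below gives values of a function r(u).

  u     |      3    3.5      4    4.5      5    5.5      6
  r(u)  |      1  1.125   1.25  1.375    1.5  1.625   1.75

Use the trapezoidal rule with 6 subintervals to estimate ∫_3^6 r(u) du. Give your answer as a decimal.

4.125

Δu = 0.5.
T_6 = (0.5/2)·[1 + 2·1.125 + 2·1.25 + 2·1.375 + 2·1.5 + 2·1.625 + 1.75] = 4.125.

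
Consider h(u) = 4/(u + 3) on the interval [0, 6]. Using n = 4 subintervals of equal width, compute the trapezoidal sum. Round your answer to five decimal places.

4.46667

Δu = (6 − 0)/4 = 1.5.
h(0) = 4/3, h(1.5) = 8/9, h(3) = 2/3, h(4.5) = 8/15, h(6) = 4/9.
T_4 = (Δu/2)·[h(u_0) + 2h(u_1) + 2h(u_2) + 2h(u_3) + h(u_4)].
Sum ≈ 4.46667.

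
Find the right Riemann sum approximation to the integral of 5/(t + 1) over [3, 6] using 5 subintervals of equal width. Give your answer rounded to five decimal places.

2.64366

Δt = (6 − 3)/5 = 0.6.
Right endpoints: 3.6, 4.2, 4.8, 5.4, 6.
f(3.6) = 25/23, f(4.2) = 25/26, f(4.8) = 25/29, f(5.4) = 0.78125, f(6) = 5/7.
Sum = Δt · [f(3.6) + f(4.2) + f(4.8) + f(5.4) + f(6)].
Sum ≈ 2.64366.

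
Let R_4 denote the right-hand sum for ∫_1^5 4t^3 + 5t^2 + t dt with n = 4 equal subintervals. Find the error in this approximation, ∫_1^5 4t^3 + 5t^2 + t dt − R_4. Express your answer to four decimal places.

Exact integral: ∫_1^5 f(t) dt ≈ 842.666667.
R_4 = 1180.
Error ≈ 842.666667 − 1180 ≈ -337.3333.

-337.3333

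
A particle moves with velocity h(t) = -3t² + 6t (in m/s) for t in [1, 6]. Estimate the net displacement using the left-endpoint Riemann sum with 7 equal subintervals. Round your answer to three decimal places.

Δt = (6 − 1)/7 = 5/7.
Left endpoints: 1, 12/7, 17/7, 22/7, 27/7, 32/7, 37/7.
h(1) = 3, h(12/7) = 72/49, h(17/7) = -153/49, h(22/7) = -528/49, h(27/7) = -1053/49, h(32/7) = -1728/49, h(37/7) = -2553/49.
Sum = Δt · [h(1) + h(12/7) + h(17/7) + ...].
Sum ≈ -84.490.

-84.490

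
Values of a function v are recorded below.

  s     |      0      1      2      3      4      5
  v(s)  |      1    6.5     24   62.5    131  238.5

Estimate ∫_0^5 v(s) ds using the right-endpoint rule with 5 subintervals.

462.5

Δs = 1.
Sum = 1·[6.5 + 24 + 62.5 + 131 + 238.5] = 462.5.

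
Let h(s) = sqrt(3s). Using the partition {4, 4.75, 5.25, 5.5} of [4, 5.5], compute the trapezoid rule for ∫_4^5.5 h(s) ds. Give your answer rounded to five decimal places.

Subinterval widths: 0.75, 0.5, 0.25.
h(4) ≈ 3.46410, h(4.75) ≈ 3.77492, h(5.25) ≈ 3.96863, h(5.5) ≈ 4.06202.
On each subinterval the trapezoid contributes (Δs_i/2)·[h(s_{i-1}) + h(s_i)].
Sum ≈ 5.65435.

5.65435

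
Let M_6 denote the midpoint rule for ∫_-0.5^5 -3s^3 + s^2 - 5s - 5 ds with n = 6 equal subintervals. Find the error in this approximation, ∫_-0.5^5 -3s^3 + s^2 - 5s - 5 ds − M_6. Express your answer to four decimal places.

Exact integral: ∫_-0.5^5 f(s) ds ≈ -516.369792.
M_6 ≈ -508.956091.
Error ≈ -516.369792 − (-508.956091) ≈ -7.4137.

-7.4137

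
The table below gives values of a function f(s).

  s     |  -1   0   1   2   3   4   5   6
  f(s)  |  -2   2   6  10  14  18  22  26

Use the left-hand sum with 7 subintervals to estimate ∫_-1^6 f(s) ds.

Δs = 1.
Sum = 1·[(-2) + 2 + 6 + 10 + 14 + 18 + 22] = 70.

70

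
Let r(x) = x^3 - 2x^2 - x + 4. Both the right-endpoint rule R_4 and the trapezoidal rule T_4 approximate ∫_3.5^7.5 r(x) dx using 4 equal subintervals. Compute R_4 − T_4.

143.5

R_4 = 648.
T_4 = 504.5.
R_4 − T_4 = 143.5.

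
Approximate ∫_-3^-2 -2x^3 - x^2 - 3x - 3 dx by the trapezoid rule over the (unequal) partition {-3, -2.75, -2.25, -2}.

Subinterval widths: 0.25, 0.5, 0.25.
f(-3) = 51, f(-2.75) = 39.28125, f(-2.25) = 21.46875, f(-2) = 15.
On each subinterval the trapezoid contributes (Δx_i/2)·[f(x_{i-1}) + f(x_i)].
Sum = 31.03125.

31.03125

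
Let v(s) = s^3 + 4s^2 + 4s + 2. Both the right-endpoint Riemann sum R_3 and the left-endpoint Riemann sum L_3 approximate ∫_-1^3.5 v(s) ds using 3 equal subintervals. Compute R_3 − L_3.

160.3125

R_3 = 220.5.
L_3 = 60.1875.
R_3 − L_3 = 160.3125.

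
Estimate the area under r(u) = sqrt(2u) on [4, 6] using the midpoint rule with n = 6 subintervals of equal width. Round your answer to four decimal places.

6.3142

Δu = (6 − 4)/6 = 1/3.
Midpoints: 25/6, 4.5, 29/6, 31/6, 5.5, 35/6.
r(25/6) ≈ 2.8868, r(4.5) ≈ 3.0000, r(29/6) ≈ 3.1091, r(31/6) ≈ 3.2146, r(5.5) ≈ 3.3166, r(35/6) ≈ 3.4157.
Sum = Δu · [r(25/6) + r(4.5) + r(29/6) + ...].
Sum ≈ 6.3142.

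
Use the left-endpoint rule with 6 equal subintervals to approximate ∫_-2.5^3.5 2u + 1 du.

Δu = (3.5 − (-2.5))/6 = 1.
Left endpoints: -2.5, -1.5, -0.5, 0.5, 1.5, 2.5.
f(-2.5) = -4, f(-1.5) = -2, f(-0.5) = 0, f(0.5) = 2, f(1.5) = 4, f(2.5) = 6.
Sum = Δu · [f(-2.5) + f(-1.5) + f(-0.5) + ...].
Sum = 6.

6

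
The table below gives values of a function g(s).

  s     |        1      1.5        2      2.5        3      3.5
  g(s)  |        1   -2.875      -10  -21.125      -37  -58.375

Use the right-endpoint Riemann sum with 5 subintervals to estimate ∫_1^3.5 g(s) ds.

-64.6875

Δs = 0.5.
Sum = 0.5·[(-2.875) + (-10) + (-21.125) + (-37) + (-58.375)] = -64.6875.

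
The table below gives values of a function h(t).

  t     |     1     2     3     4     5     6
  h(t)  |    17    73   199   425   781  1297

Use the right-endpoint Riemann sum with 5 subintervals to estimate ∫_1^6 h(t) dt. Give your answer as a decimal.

Δt = 1.
Sum = 1·[73 + 199 + 425 + 781 + 1297] = 2775.

2775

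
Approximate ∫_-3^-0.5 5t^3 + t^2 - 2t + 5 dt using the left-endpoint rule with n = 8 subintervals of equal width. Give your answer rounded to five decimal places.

-90.83862

Δt = (-0.5 − (-3))/8 = 0.3125.
Left endpoints: -3, -2.6875, -2.375, -2.0625, -1.75, -1.4375, -1.125, -0.8125.
f(-3) = -115, f(-2.6875) = -325455/4096, f(-2.375) = -26415/512, f(-2.0625) = -124885/4096, f(-1.75) = -15.234375, f(-1.4375) = -20115/4096, f(-1.125) = 715/512, f(-0.8125) = 18855/4096.
Sum = Δt · [f(-3) + f(-2.6875) + f(-2.375) + ...].
Sum ≈ -90.83862.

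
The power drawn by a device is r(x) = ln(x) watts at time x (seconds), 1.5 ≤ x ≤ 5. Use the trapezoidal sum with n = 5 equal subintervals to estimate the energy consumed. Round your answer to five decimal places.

Δx = (5 − 1.5)/5 = 0.7.
r(1.5) ≈ 0.40547, r(2.2) ≈ 0.78846, r(2.9) ≈ 1.06471, r(3.6) ≈ 1.28093, r(4.3) ≈ 1.45862, r(5) ≈ 1.60944.
T_5 = (Δx/2)·[r(x_0) + 2r(x_1) + ... + 2r(x_{4}) + r(x_5)].
Sum ≈ 3.92012.

3.92012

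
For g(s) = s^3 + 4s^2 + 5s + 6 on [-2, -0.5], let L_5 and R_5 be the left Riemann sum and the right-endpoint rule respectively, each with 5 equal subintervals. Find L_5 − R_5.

-0.1125

L_5 = 6.09.
R_5 = 6.2025.
L_5 − R_5 = -0.1125.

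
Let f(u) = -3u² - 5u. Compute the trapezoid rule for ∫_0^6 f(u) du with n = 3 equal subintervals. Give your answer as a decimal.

Δu = (6 − 0)/3 = 2.
f(0) = 0, f(2) = -22, f(4) = -68, f(6) = -138.
T_3 = (Δu/2)·[f(u_0) + 2f(u_1) + 2f(u_2) + f(u_3)].
Sum = -318.

-318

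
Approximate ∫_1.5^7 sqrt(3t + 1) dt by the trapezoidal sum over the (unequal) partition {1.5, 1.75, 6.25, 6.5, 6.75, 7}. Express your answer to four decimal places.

19.6561

Subinterval widths: 0.25, 4.5, 0.25, 0.25, 0.25.
f(1.5) ≈ 2.3452, f(1.75) ≈ 2.5000, f(6.25) ≈ 4.4441, f(6.5) ≈ 4.5277, f(6.75) ≈ 4.6098, f(7) ≈ 4.6904.
On each subinterval the trapezoid contributes (Δt_i/2)·[f(t_{i-1}) + f(t_i)].
Sum ≈ 19.6561.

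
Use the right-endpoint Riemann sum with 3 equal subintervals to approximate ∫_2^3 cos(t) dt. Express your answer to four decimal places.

Δt = (3 − 2)/3 = 1/3.
Right endpoints: 7/3, 8/3, 3.
f(7/3) ≈ -0.6908, f(8/3) ≈ -0.8893, f(3) ≈ -0.9900.
Sum = Δt · [f(7/3) + f(8/3) + f(3)].
Sum ≈ -0.8567.

-0.8567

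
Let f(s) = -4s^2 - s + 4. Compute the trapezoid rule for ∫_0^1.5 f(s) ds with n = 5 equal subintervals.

0.285

Δs = (1.5 − 0)/5 = 0.3.
f(0) = 4, f(0.3) = 3.34, f(0.6) = 1.96, f(0.9) = -0.14, f(1.2) = -2.96, f(1.5) = -6.5.
T_5 = (Δs/2)·[f(s_0) + 2f(s_1) + ... + 2f(s_{4}) + f(s_5)].
Sum = 0.285.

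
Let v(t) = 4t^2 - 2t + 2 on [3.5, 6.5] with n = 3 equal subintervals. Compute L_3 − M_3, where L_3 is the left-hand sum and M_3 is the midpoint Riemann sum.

L_3 = 230.
M_3 = 284.
L_3 − M_3 = -54.

-54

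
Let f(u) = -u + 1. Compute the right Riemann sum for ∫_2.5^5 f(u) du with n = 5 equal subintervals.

-7.5

Δu = (5 − 2.5)/5 = 0.5.
Right endpoints: 3, 3.5, 4, 4.5, 5.
f(3) = -2, f(3.5) = -2.5, f(4) = -3, f(4.5) = -3.5, f(5) = -4.
Sum = Δu · [f(3) + f(3.5) + f(4) + f(4.5) + f(5)].
Sum = -7.5.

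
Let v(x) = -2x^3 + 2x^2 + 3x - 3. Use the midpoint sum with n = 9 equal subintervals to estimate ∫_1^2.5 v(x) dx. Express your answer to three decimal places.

Δx = (2.5 − 1)/9 = 1/6.
Midpoints: 13/12, 1.25, 17/12, 19/12, 1.75, 23/12, 25/12, 2.25, 29/12.
v(13/12) = 47/864, v(1.25) = -0.03125, v(17/12) = -365/864, v(19/12) = -1015/864, v(1.75) = -2.34375, v(23/12) = -3443/864, v(25/12) = -5317/864, v(2.25) = -8.90625, v(29/12) = -10625/864.
Sum = Δx · [v(13/12) + v(1.25) + v(17/12) + ...].
Sum ≈ -5.877.

-5.877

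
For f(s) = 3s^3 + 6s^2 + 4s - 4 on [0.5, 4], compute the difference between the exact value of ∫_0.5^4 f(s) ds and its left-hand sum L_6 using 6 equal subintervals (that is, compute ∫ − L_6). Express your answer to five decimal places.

Exact integral: ∫_0.5^4 f(s) ds = 337.203125.
L_6 ≈ 254.8771701.
Error ≈ 337.203125 − 254.8771701 ≈ 82.32595.

82.32595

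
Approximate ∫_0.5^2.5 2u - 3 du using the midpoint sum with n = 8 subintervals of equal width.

0

Δu = (2.5 − 0.5)/8 = 0.25.
Midpoints: 0.625, 0.875, 1.125, 1.375, 1.625, 1.875, 2.125, 2.375.
f(0.625) = -1.75, f(0.875) = -1.25, f(1.125) = -0.75, f(1.375) = -0.25, f(1.625) = 0.25, f(1.875) = 0.75, f(2.125) = 1.25, f(2.375) = 1.75.
Sum = Δu · [f(0.625) + f(0.875) + f(1.125) + ...].
Sum = 0.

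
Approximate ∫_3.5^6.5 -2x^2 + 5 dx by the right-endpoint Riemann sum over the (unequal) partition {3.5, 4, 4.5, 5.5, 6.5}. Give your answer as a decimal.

Subinterval widths: 0.5, 0.5, 1, 1.
Right endpoints: 4, 4.5, 5.5, 6.5.
f(4) = -27, f(4.5) = -35.5, f(5.5) = -55.5, f(6.5) = -79.5.
Sum = Σ Δx_i · f(x_i).
Sum = -166.25.

-166.25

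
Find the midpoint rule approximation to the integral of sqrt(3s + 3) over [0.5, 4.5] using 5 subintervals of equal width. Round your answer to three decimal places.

Δs = (4.5 − 0.5)/5 = 0.8.
Midpoints: 0.9, 1.7, 2.5, 3.3, 4.1.
f(0.9) ≈ 2.387, f(1.7) ≈ 2.846, f(2.5) ≈ 3.240, f(3.3) ≈ 3.592, f(4.1) ≈ 3.912.
Sum = Δs · [f(0.9) + f(1.7) + f(2.5) + f(3.3) + f(4.1)].
Sum ≈ 12.782.

12.782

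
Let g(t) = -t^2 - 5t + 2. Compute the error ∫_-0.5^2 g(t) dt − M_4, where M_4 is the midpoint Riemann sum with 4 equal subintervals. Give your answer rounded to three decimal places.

-0.081

Exact integral: ∫_-0.5^2 g(t) dt ≈ -7.08333.
M_4 ≈ -7.00195.
Error ≈ -7.08333 − (-7.00195) ≈ -0.081.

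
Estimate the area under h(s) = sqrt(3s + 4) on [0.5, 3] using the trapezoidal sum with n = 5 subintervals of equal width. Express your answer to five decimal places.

Δs = (3 − 0.5)/5 = 0.5.
h(0.5) ≈ 2.34521, h(1) ≈ 2.64575, h(1.5) ≈ 2.91548, h(2) ≈ 3.16228, h(2.5) ≈ 3.39116, h(3) ≈ 3.60555.
T_5 = (Δs/2)·[h(s_0) + 2h(s_1) + ... + 2h(s_{4}) + h(s_5)].
Sum ≈ 7.54502.

7.54502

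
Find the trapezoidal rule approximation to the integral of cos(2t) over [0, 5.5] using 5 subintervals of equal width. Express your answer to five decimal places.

Δt = (5.5 − 0)/5 = 1.1.
f(0) ≈ 1.00000, f(1.1) ≈ -0.58850, f(2.2) ≈ -0.30733, f(3.3) ≈ 0.95023, f(4.4) ≈ -0.81109, f(5.5) ≈ 0.00443.
T_5 = (Δt/2)·[f(t_0) + 2f(t_1) + ... + 2f(t_{4}) + f(t_5)].
Sum ≈ -0.27993.

-0.27993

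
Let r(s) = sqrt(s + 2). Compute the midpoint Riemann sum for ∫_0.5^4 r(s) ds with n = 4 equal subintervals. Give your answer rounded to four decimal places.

Δs = (4 − 0.5)/4 = 0.875.
Midpoints: 0.9375, 1.8125, 2.6875, 3.5625.
r(0.9375) ≈ 1.7139, r(1.8125) ≈ 1.9526, r(2.6875) ≈ 2.1651, r(3.5625) ≈ 2.3585.
Sum = Δs · [r(0.9375) + r(1.8125) + r(2.6875) + r(3.5625)].
Sum ≈ 7.1663.

7.1663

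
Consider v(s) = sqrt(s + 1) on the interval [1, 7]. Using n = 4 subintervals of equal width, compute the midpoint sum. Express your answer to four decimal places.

Δs = (7 − 1)/4 = 1.5.
Midpoints: 1.75, 3.25, 4.75, 6.25.
v(1.75) ≈ 1.6583, v(3.25) ≈ 2.0616, v(4.75) ≈ 2.3979, v(6.25) ≈ 2.6926.
Sum = Δs · [v(1.75) + v(3.25) + v(4.75) + v(6.25)].
Sum ≈ 13.2155.

13.2155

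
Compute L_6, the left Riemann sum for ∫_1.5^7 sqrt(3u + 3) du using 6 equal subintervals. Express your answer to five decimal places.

Δu = (7 − 1.5)/6 = 11/12.
Left endpoints: 1.5, 29/12, 10/3, 4.25, 31/6, 73/12.
f(1.5) ≈ 2.73861, f(29/12) ≈ 3.20156, f(10/3) ≈ 3.60555, f(4.25) ≈ 3.96863, f(31/6) ≈ 4.30116, f(73/12) ≈ 4.60977.
Sum = Δu · [f(1.5) + f(29/12) + f(10/3) + ...].
Sum ≈ 20.55651.

20.55651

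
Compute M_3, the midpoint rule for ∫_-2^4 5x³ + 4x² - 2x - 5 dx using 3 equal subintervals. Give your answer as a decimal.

Δx = (4 − (-2))/3 = 2.
Midpoints: -1, 1, 3.
f(-1) = -4, f(1) = 2, f(3) = 160.
Sum = Δx · [f(-1) + f(1) + f(3)].
Sum = 316.

316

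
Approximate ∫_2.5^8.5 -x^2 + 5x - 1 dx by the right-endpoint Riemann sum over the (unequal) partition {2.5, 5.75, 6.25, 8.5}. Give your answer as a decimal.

-90.859375

Subinterval widths: 3.25, 0.5, 2.25.
Right endpoints: 5.75, 6.25, 8.5.
f(5.75) = -5.3125, f(6.25) = -8.8125, f(8.5) = -30.75.
Sum = Σ Δx_i · f(x_i).
Sum = -90.859375.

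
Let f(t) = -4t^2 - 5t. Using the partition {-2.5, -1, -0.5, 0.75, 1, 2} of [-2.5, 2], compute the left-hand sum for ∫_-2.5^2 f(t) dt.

-26.875

Subinterval widths: 1.5, 0.5, 1.25, 0.25, 1.
Left endpoints: -2.5, -1, -0.5, 0.75, 1.
f(-2.5) = -12.5, f(-1) = 1, f(-0.5) = 1.5, f(0.75) = -6, f(1) = -9.
Sum = Σ Δt_i · f(t_i).
Sum = -26.875.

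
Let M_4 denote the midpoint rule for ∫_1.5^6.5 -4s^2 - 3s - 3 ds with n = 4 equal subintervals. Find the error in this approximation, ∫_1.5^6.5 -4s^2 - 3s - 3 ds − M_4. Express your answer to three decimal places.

Exact integral: ∫_1.5^6.5 f(s) ds ≈ -436.66667.
M_4 = -434.0625.
Error ≈ -436.66667 − (-434.0625) ≈ -2.604.

-2.604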